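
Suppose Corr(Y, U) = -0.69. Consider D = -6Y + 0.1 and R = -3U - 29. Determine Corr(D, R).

Corr(D, R) = -0.69

Linear rescalings preserve correlation up to sign; here the slopes -6 and -3 have the same sign, so Corr(D, R) = Corr(Y, U) = -0.69.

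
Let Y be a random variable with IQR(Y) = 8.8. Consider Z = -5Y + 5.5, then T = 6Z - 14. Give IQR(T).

IQR(Z) = |-5|·8.8 = 44.
IQR(T) = |6|·44 = 264.

IQR(T) = 264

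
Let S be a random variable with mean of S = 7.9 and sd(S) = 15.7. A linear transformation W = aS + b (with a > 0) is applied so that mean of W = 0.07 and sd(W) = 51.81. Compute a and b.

a = 3.3, b = -26

sd(W) = a·sd(S) (a > 0), so a = 51.81/15.7 = 3.3.
mean of W = a·mean of S + b, so b = 0.07 − 3.3·7.9 = -26.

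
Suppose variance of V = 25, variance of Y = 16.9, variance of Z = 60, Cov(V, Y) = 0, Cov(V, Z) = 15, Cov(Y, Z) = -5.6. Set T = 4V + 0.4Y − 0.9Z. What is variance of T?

variance of T = a²·variance of V + b²·variance of Y + c²·variance of Z + 2ab·Cov(V, Y) + 2ac·Cov(V, Z) + 2bc·Cov(Y, Z), with a = 4, b = 0.4, c = -0.9.
= 400 + 2.704 + 48.6 + 0 + (-108) + 4.032
= 347.336.

variance of T = 347.336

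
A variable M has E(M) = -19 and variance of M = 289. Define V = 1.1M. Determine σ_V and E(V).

V = 1.1M is linear with a = 1.1, b = 0.
σ_M = √289 = 17.
σ_V = |a|·σ_M = |1.1|·17 = 18.7.
E(V) = a·E(M) + b = 1.1·(-19) = -20.9.

σ_V = 18.7, E(V) = -20.9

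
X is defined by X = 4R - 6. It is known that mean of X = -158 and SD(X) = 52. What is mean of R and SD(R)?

mean of R = -38, SD(R) = 13

From X = 4R - 6: mean of X = a·mean of R + b, so mean of R = (mean of X − b)/a = (-158 − (-6))/4 = -38.
SD(X) = |a|·SD(R), so SD(R) = 52/|4| = 13.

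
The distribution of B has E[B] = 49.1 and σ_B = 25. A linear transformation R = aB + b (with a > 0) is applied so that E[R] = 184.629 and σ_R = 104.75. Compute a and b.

a = 4.19, b = -21.1

σ_R = a·σ_B (a > 0), so a = 104.75/25 = 4.19.
E[R] = a·E[B] + b, so b = 184.629 − 4.19·49.1 = -21.1.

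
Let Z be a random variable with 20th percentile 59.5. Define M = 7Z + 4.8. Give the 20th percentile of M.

20th percentile of M = 421.3

Since a = 7 > 0 the transformation is increasing, so the 20th percentile of M = a·(P_{20} of Z) + b = 7·59.5 + 4.8 = 421.3.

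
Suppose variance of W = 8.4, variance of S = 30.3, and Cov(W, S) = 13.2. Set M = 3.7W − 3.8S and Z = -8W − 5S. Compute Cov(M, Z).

By bilinearity, Cov(M, Z) = ac·variance of W + bd·variance of S + (ad+bc)·Cov(W, S), with a=3.7, b=-3.8, c=-8, d=-5.
ac·variance of W = 3.7·(-8)·8.4 = -248.64
bd·variance of S = (-3.8)·(-5)·30.3 = 575.7
(ad+bc)·Cov(W, S) = (11.9)·13.2 = 157.08
Cov(M, Z) = -248.64 + 575.7 + 157.08 = 484.14.

Cov(M, Z) = 484.14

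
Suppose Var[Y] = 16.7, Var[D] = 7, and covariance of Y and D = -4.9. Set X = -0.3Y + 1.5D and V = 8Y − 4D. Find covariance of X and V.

By bilinearity, covariance of X and V = ac·Var[Y] + bd·Var[D] + (ad+bc)·covariance of Y and D, with a=-0.3, b=1.5, c=8, d=-4.
ac·Var[Y] = (-0.3)·8·16.7 = -40.08
bd·Var[D] = 1.5·(-4)·7 = -42
(ad+bc)·covariance of Y and D = (13.2)·(-4.9) = -64.68
covariance of X and V = -40.08 + (-42) + (-64.68) = -146.76.

covariance of X and V = -146.76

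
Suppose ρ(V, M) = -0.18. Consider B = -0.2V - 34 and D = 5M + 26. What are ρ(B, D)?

ρ(B, D) = 0.18

Linear rescalings preserve |correlation|; the slopes -0.2 and 5 have opposite signs, so the correlation flips sign: ρ(B, D) = −ρ(V, M) = 0.18.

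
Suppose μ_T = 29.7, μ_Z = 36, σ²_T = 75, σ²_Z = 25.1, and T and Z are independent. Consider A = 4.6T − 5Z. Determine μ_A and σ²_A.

μ_A = -43.38, σ²_A = 2214.5

μ_A = 4.6·μ_T + (-5)·μ_Z = 4.6·29.7 + (-5)·36 = -43.38.
σ²_A = a²·σ²_T + b²·σ²_Z + 2ab·Cov[T, Z] with a = 4.6, b = -5.
Independence gives Cov[T, Z] = 0.
= 4.6²·75 + (-5)²·25.1 + 2·4.6·(-5)·0
= 1587 + 627.5 + 0 = 2214.5.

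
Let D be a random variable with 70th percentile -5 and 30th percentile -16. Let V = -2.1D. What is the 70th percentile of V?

70th percentile of V = 33.6

Since a = -2.1 < 0 the transformation is decreasing, reversing order: the 70th percentile of V corresponds to the 30th percentile of D.
So P_{70}(V) = a·P_{30}(D) + b = (-2.1)·(-16) = 33.6.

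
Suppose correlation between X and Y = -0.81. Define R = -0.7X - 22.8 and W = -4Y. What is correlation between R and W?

Linear rescalings preserve correlation up to sign; here the slopes -0.7 and -4 have the same sign, so correlation between R and W = correlation between X and Y = -0.81.

correlation between R and W = -0.81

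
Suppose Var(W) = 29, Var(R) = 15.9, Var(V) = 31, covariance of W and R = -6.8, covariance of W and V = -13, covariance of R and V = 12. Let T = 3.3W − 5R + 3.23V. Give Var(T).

Var(T) = a²·Var(W) + b²·Var(R) + c²·Var(V) + 2ab·covariance of W and R + 2ac·covariance of W and V + 2bc·covariance of R and V, with a = 3.3, b = -5, c = 3.23.
= 315.81 + 397.5 + 323.4199 + 224.4 + (-277.134) + (-387.6)
= 596.3959.

Var(T) = 596.3959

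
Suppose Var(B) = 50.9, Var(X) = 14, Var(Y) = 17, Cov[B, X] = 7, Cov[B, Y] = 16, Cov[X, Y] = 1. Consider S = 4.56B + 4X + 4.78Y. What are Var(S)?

Var(S) = a²·Var(B) + b²·Var(X) + c²·Var(Y) + 2ab·Cov[B, X] + 2ac·Cov[B, Y] + 2bc·Cov[X, Y], with a = 4.56, b = 4, c = 4.78.
= 1058.39424 + 224 + 388.4228 + 255.36 + 697.4976 + 38.24
= 2661.91464.

Var(S) = 2661.91464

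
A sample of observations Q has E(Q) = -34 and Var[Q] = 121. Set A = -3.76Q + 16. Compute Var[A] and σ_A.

A = -3.76Q + 16 is linear with a = -3.76, b = 16.
Var[A] = a²·Var[Q] = (-3.76)²·121 = 1710.6496 (the additive constant 16 does not affect variance).
σ_Q = √121 = 11.
σ_A = |a|·σ_Q = |-3.76|·11 = 41.36.

Var[A] = 1710.6496, σ_A = 41.36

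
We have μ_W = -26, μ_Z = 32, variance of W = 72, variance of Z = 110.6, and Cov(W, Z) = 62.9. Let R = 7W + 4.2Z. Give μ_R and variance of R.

μ_R = 7·μ_W + 4.2·μ_Z = 7·(-26) + 4.2·32 = -47.6.
variance of R = a²·variance of W + b²·variance of Z + 2ab·Cov(W, Z) with a = 7, b = 4.2.
= 7²·72 + 4.2²·110.6 + 2·7·4.2·62.9
= 3528 + 1950.984 + 3698.52 = 9177.504.

μ_R = -47.6, variance of R = 9177.504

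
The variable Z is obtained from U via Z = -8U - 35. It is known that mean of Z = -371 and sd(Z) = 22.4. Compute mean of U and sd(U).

mean of U = 42, sd(U) = 2.8

From Z = -8U - 35: mean of Z = a·mean of U + b, so mean of U = (mean of Z − b)/a = (-371 − (-35))/(-8) = 42.
sd(Z) = |a|·sd(U), so sd(U) = 22.4/|-8| = 2.8.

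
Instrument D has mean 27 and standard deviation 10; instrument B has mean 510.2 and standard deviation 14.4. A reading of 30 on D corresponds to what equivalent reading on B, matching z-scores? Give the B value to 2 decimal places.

B = 514.52

z = (30 − 27)/10 = 0.3.
B = 510.2 + z·14.4 = 510.2 + (30 − 27)·14.4/10 = 514.52.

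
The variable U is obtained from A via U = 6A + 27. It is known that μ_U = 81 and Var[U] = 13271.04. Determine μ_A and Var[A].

From U = 6A + 27: μ_U = a·μ_A + b, so μ_A = (μ_U − b)/a = (81 − 27)/6 = 9.
Var[U] = a²·Var[A], so Var[A] = 13271.04/6² = 368.64.

μ_A = 9, Var[A] = 368.64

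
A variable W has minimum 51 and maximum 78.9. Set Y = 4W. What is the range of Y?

Range(Y) = 111.6

Range of W = 78.9 − 51 = 27.9.
Range(Y) = |a|·Range(W) = |4|·27.9 = 111.6.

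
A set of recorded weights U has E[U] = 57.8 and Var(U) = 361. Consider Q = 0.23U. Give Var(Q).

Q = 0.23U is linear with a = 0.23, b = 0.
Var(Q) = a²·Var(U) = 0.23²·361 = 19.0969.

Var(Q) = 19.0969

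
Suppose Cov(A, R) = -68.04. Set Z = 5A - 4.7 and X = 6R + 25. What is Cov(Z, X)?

Cov(Z, X) = a·c·Cov(A, R) = 5·6·(-68.04) = -2041.2. Additive constants drop out.

Cov(Z, X) = -2041.2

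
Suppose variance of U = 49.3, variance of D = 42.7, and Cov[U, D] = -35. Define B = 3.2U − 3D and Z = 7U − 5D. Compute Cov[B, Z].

Cov[B, Z] = 3039.82

By bilinearity, Cov[B, Z] = ac·variance of U + bd·variance of D + (ad+bc)·Cov[U, D], with a=3.2, b=-3, c=7, d=-5.
ac·variance of U = 3.2·7·49.3 = 1104.32
bd·variance of D = (-3)·(-5)·42.7 = 640.5
(ad+bc)·Cov[U, D] = (-37)·(-35) = 1295
Cov[B, Z] = 1104.32 + 640.5 + 1295 = 3039.82.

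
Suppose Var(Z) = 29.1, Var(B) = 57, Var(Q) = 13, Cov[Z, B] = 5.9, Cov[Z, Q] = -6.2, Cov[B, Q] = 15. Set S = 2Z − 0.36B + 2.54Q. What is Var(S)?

Var(S) = 108.738

Var(S) = a²·Var(Z) + b²·Var(B) + c²·Var(Q) + 2ab·Cov[Z, B] + 2ac·Cov[Z, Q] + 2bc·Cov[B, Q], with a = 2, b = -0.36, c = 2.54.
= 116.4 + 7.3872 + 83.8708 + (-8.496) + (-62.992) + (-27.432)
= 108.738.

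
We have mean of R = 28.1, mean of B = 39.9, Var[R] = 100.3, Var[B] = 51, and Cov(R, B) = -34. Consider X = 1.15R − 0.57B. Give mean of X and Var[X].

mean of X = 1.15·mean of R + (-0.57)·mean of B = 1.15·28.1 + (-0.57)·39.9 = 9.572.
Var[X] = a²·Var[R] + b²·Var[B] + 2ab·Cov(R, B) with a = 1.15, b = -0.57.
= 1.15²·100.3 + (-0.57)²·51 + 2·1.15·(-0.57)·(-34)
= 132.64675 + 16.5699 + 44.574 = 193.79065.

mean of X = 9.572, Var[X] = 193.79065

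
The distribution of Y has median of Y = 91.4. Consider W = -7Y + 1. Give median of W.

A linear map preserves order up to sign, so median of W = a·median of Y + b = (-7)·91.4 + 1 = -638.8.

median of W = -638.8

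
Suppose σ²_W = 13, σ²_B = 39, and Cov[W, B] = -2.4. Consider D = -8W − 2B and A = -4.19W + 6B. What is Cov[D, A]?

Cov[D, A] = 62.848

By bilinearity, Cov[D, A] = ac·σ²_W + bd·σ²_B + (ad+bc)·Cov[W, B], with a=-8, b=-2, c=-4.19, d=6.
ac·σ²_W = (-8)·(-4.19)·13 = 435.76
bd·σ²_B = (-2)·6·39 = -468
(ad+bc)·Cov[W, B] = (-39.62)·(-2.4) = 95.088
Cov[D, A] = 435.76 + (-468) + 95.088 = 62.848.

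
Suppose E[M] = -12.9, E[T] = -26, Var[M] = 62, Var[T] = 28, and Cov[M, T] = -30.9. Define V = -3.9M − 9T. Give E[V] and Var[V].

E[V] = (-3.9)·E[M] + (-9)·E[T] = (-3.9)·(-12.9) + (-9)·(-26) = 284.31.
Var[V] = a²·Var[M] + b²·Var[T] + 2ab·Cov[M, T] with a = -3.9, b = -9.
= (-3.9)²·62 + (-9)²·28 + 2·(-3.9)·(-9)·(-30.9)
= 943.02 + 2268 + (-2169.18) = 1041.84.

E[V] = 284.31, Var[V] = 1041.84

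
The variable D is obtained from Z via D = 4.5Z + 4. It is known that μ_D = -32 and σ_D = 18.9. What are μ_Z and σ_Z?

From D = 4.5Z + 4: μ_D = a·μ_Z + b, so μ_Z = (μ_D − b)/a = (-32 − 4)/4.5 = -8.
σ_D = |a|·σ_Z, so σ_Z = 18.9/|4.5| = 4.2.

μ_Z = -8, σ_Z = 4.2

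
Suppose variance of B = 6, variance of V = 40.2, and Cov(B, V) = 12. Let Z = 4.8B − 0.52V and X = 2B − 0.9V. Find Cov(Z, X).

By bilinearity, Cov(Z, X) = ac·variance of B + bd·variance of V + (ad+bc)·Cov(B, V), with a=4.8, b=-0.52, c=2, d=-0.9.
ac·variance of B = 4.8·2·6 = 57.6
bd·variance of V = (-0.52)·(-0.9)·40.2 = 18.8136
(ad+bc)·Cov(B, V) = (-5.36)·12 = -64.32
Cov(Z, X) = 57.6 + 18.8136 + (-64.32) = 12.0936.

Cov(Z, X) = 12.0936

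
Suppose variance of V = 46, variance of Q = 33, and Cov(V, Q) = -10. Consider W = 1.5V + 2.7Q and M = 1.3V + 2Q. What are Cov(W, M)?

By bilinearity, Cov(W, M) = ac·variance of V + bd·variance of Q + (ad+bc)·Cov(V, Q), with a=1.5, b=2.7, c=1.3, d=2.
ac·variance of V = 1.5·1.3·46 = 89.7
bd·variance of Q = 2.7·2·33 = 178.2
(ad+bc)·Cov(V, Q) = (6.51)·(-10) = -65.1
Cov(W, M) = 89.7 + 178.2 + (-65.1) = 202.8.

Cov(W, M) = 202.8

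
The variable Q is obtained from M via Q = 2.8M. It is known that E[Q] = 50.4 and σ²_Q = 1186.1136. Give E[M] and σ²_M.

E[M] = 18, σ²_M = 151.29

From Q = 2.8M: E[Q] = a·E[M] + b, so E[M] = (E[Q] − b)/a = (50.4 − 0)/2.8 = 18.
σ²_Q = a²·σ²_M, so σ²_M = 1186.1136/2.8² = 151.29.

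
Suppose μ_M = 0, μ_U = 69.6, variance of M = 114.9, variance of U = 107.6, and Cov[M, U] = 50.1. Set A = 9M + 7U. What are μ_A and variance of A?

μ_A = 487.2, variance of A = 20891.9

μ_A = 9·μ_M + 7·μ_U = 9·0 + 7·69.6 = 487.2.
variance of A = a²·variance of M + b²·variance of U + 2ab·Cov[M, U] with a = 9, b = 7.
= 9²·114.9 + 7²·107.6 + 2·9·7·50.1
= 9306.9 + 5272.4 + 6312.6 = 20891.9.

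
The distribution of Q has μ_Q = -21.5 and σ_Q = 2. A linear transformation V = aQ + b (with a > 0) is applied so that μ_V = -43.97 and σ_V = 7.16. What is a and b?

σ_V = a·σ_Q (a > 0), so a = 7.16/2 = 3.58.
μ_V = a·μ_Q + b, so b = -43.97 − 3.58·(-21.5) = 33.

a = 3.58, b = 33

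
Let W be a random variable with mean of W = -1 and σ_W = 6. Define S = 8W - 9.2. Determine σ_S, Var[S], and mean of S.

σ_S = 48, Var[S] = 2304, mean of S = -17.2

S = 8W - 9.2 is linear with a = 8, b = -9.2.
σ_S = |a|·σ_W = |8|·6 = 48.
Var[W] = 6² = 36.
Var[S] = a²·Var[W] = 8²·36 = 2304 (the additive constant -9.2 does not affect variance).
mean of S = a·mean of W + b = 8·(-1) + (-9.2) = -17.2.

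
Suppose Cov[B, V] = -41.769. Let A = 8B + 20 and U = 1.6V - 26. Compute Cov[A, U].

Cov[A, U] = -534.6432

Cov[A, U] = a·c·Cov[B, V] = 8·1.6·(-41.769) = -534.6432. Additive constants drop out.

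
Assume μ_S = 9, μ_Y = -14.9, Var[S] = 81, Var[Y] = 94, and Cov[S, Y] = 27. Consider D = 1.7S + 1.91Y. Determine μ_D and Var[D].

μ_D = -13.159, Var[D] = 752.3494

μ_D = 1.7·μ_S + 1.91·μ_Y = 1.7·9 + 1.91·(-14.9) = -13.159.
Var[D] = a²·Var[S] + b²·Var[Y] + 2ab·Cov[S, Y] with a = 1.7, b = 1.91.
= 1.7²·81 + 1.91²·94 + 2·1.7·1.91·27
= 234.09 + 342.9214 + 175.338 = 752.3494.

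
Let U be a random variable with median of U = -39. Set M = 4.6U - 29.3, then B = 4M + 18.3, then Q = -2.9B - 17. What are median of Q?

median of M = 4.6·(-39) + (-29.3) = -208.7.
median of B = 4·(-208.7) + 18.3 = -816.5.
median of Q = (-2.9)·(-816.5) + (-17) = 2350.85.

median of Q = 2350.85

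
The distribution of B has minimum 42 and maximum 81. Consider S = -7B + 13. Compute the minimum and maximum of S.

a = -7 < 0, so order reverses: min(S) = a·max(B)+b = (-7)·81 + 13 = -554; max(S) = a·min(B)+b = (-7)·42 + 13 = -281.

min(S) = -554, max(S) = -281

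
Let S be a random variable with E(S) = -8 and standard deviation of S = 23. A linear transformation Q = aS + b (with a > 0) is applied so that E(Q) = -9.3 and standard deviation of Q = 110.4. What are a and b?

a = 4.8, b = 29.1

standard deviation of Q = a·standard deviation of S (a > 0), so a = 110.4/23 = 4.8.
E(Q) = a·E(S) + b, so b = -9.3 − 4.8·(-8) = 29.1.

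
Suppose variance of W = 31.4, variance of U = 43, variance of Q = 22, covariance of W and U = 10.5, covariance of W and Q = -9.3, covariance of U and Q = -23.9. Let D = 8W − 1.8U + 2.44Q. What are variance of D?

variance of D = a²·variance of W + b²·variance of U + c²·variance of Q + 2ab·covariance of W and U + 2ac·covariance of W and Q + 2bc·covariance of U and Q, with a = 8, b = -1.8, c = 2.44.
= 2009.6 + 139.32 + 130.9792 + (-302.4) + (-363.072) + 209.9376
= 1824.3648.

variance of D = 1824.3648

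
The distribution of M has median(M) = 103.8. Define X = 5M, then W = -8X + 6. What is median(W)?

median(X) = 5·103.8 = 519.
median(W) = (-8)·519 + 6 = -4146.

median(W) = -4146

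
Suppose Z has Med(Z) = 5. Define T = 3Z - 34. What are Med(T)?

Med(T) = -19

A linear map preserves order up to sign, so Med(T) = a·Med(Z) + b = 3·5 + (-34) = -19.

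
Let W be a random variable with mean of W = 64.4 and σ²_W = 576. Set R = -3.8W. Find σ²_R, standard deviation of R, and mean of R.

σ²_R = 8317.44, standard deviation of R = 91.2, mean of R = -244.72

R = -3.8W is linear with a = -3.8, b = 0.
σ²_R = a²·σ²_W = (-3.8)²·576 = 8317.44.
standard deviation of W = √576 = 24.
standard deviation of R = |a|·standard deviation of W = |-3.8|·24 = 91.2.
mean of R = a·mean of W + b = (-3.8)·64.4 = -244.72.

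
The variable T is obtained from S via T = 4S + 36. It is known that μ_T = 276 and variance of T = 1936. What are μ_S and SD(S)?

From T = 4S + 36: μ_T = a·μ_S + b, so μ_S = (μ_T − b)/a = (276 − 36)/4 = 60.
SD(T) = √1936 = 44.
SD(T) = |a|·SD(S), so SD(S) = 44/|4| = 11.

μ_S = 60, SD(S) = 11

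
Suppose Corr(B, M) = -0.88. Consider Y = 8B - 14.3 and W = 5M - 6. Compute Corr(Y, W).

Corr(Y, W) = -0.88

Linear rescalings preserve correlation up to sign; here the slopes 8 and 5 have the same sign, so Corr(Y, W) = Corr(B, M) = -0.88.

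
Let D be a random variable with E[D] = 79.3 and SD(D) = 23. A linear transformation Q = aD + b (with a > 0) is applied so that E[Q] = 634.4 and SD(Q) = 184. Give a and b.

SD(Q) = a·SD(D) (a > 0), so a = 184/23 = 8.
E[Q] = a·E[D] + b, so b = 634.4 − 8·79.3 = 0.

a = 8, b = 0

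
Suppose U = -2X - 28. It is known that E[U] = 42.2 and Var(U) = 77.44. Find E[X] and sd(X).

E[X] = -35.1, sd(X) = 4.4

From U = -2X - 28: E[U] = a·E[X] + b, so E[X] = (E[U] − b)/a = (42.2 − (-28))/(-2) = -35.1.
sd(U) = √77.44 = 8.8.
sd(U) = |a|·sd(X), so sd(X) = 8.8/|-2| = 4.4.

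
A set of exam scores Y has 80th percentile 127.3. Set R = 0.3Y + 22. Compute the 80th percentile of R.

80th percentile of R = 60.19

Since a = 0.3 > 0 the transformation is increasing, so the 80th percentile of R = a·(P_{80} of Y) + b = 0.3·127.3 + 22 = 60.19.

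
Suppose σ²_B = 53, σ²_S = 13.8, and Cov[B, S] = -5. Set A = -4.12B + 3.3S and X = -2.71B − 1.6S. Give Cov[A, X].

By bilinearity, Cov[A, X] = ac·σ²_B + bd·σ²_S + (ad+bc)·Cov[B, S], with a=-4.12, b=3.3, c=-2.71, d=-1.6.
ac·σ²_B = (-4.12)·(-2.71)·53 = 591.7556
bd·σ²_S = 3.3·(-1.6)·13.8 = -72.864
(ad+bc)·Cov[B, S] = (-2.351)·(-5) = 11.755
Cov[A, X] = 591.7556 + (-72.864) + 11.755 = 530.6466.

Cov[A, X] = 530.6466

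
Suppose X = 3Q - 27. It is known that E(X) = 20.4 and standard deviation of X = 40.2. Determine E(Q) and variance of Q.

From X = 3Q - 27: E(X) = a·E(Q) + b, so E(Q) = (E(X) − b)/a = (20.4 − (-27))/3 = 15.8.
variance of X = 40.2² = 1616.04.
variance of X = a²·variance of Q, so variance of Q = 1616.04/3² = 179.56.

E(Q) = 15.8, variance of Q = 179.56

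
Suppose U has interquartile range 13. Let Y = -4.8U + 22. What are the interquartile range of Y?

IQR(Y) = 62.4

Under Y = aU + b, IQR(Y) = |a|·IQR(U) = |-4.8|·13 = 62.4 (shifts cancel; spread scales by |a|).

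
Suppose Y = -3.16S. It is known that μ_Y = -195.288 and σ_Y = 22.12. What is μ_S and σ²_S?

From Y = -3.16S: μ_Y = a·μ_S + b, so μ_S = (μ_Y − b)/a = (-195.288 − 0)/(-3.16) = 61.8.
σ²_Y = 22.12² = 489.2944.
σ²_Y = a²·σ²_S, so σ²_S = 489.2944/(-3.16)² = 49.

μ_S = 61.8, σ²_S = 49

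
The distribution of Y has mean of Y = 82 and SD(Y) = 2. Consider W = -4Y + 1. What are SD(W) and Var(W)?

W = -4Y + 1 is linear with a = -4, b = 1.
SD(W) = |a|·SD(Y) = |-4|·2 = 8.
Var(Y) = 2² = 4.
Var(W) = a²·Var(Y) = (-4)²·4 = 64 (the additive constant 1 does not affect variance).

SD(W) = 8, Var(W) = 64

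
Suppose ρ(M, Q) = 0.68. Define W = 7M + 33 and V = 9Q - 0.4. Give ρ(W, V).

Linear rescalings preserve correlation up to sign; here the slopes 7 and 9 have the same sign, so ρ(W, V) = ρ(M, Q) = 0.68.

ρ(W, V) = 0.68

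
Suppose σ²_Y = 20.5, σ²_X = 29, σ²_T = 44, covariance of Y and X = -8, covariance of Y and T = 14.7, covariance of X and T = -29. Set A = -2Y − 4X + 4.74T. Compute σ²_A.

σ²_A = a²·σ²_Y + b²·σ²_X + c²·σ²_T + 2ab·covariance of Y and X + 2ac·covariance of Y and T + 2bc·covariance of X and T, with a = -2, b = -4, c = 4.74.
= 82 + 464 + 988.5744 + (-128) + (-278.712) + 1099.68
= 2227.5424.

σ²_A = 2227.5424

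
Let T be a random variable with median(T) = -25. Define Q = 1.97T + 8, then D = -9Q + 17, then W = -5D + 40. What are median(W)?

median(W) = -1901.25

median(Q) = 1.97·(-25) + 8 = -41.25.
median(D) = (-9)·(-41.25) + 17 = 388.25.
median(W) = (-5)·388.25 + 40 = -1901.25.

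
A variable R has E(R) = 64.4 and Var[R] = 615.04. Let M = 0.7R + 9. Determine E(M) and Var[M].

M = 0.7R + 9 is linear with a = 0.7, b = 9.
E(M) = a·E(R) + b = 0.7·64.4 + 9 = 54.08.
Var[M] = a²·Var[R] = 0.7²·615.04 = 301.3696 (the additive constant 9 does not affect variance).

E(M) = 54.08, Var[M] = 301.3696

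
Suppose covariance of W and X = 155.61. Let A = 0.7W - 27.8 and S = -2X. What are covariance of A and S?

covariance of A and S = -217.854

covariance of A and S = a·c·covariance of W and X = 0.7·(-2)·155.61 = -217.854. Additive constants drop out.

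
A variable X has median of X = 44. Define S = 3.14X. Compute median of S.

median of S = 138.16

A linear map preserves order up to sign, so median of S = a·median of X + b = 3.14·44 = 138.16.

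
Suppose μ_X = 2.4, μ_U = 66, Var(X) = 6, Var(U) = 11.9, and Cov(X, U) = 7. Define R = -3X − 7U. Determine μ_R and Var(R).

μ_R = -469.2, Var(R) = 931.1

μ_R = (-3)·μ_X + (-7)·μ_U = (-3)·2.4 + (-7)·66 = -469.2.
Var(R) = a²·Var(X) + b²·Var(U) + 2ab·Cov(X, U) with a = -3, b = -7.
= (-3)²·6 + (-7)²·11.9 + 2·(-3)·(-7)·7
= 54 + 583.1 + 294 = 931.1.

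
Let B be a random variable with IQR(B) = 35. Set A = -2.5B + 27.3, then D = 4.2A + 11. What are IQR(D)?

IQR(A) = |-2.5|·35 = 87.5.
IQR(D) = |4.2|·87.5 = 367.5.

IQR(D) = 367.5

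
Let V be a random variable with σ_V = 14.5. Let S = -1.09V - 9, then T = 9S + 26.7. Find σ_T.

σ_S = |-1.09|·14.5 = 15.805.
σ_T = |9|·15.805 = 142.245.

σ_T = 142.245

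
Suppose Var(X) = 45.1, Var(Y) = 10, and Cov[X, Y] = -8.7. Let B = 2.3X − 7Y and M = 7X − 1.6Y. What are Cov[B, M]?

Cov[B, M] = 1296.426

By bilinearity, Cov[B, M] = ac·Var(X) + bd·Var(Y) + (ad+bc)·Cov[X, Y], with a=2.3, b=-7, c=7, d=-1.6.
ac·Var(X) = 2.3·7·45.1 = 726.11
bd·Var(Y) = (-7)·(-1.6)·10 = 112
(ad+bc)·Cov[X, Y] = (-52.68)·(-8.7) = 458.316
Cov[B, M] = 726.11 + 112 + 458.316 = 1296.426.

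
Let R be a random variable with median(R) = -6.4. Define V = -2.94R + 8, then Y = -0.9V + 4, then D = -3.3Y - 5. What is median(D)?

median(V) = (-2.94)·(-6.4) + 8 = 26.816.
median(Y) = (-0.9)·26.816 + 4 = -20.1344.
median(D) = (-3.3)·(-20.1344) + (-5) = 61.44352.

median(D) = 61.44352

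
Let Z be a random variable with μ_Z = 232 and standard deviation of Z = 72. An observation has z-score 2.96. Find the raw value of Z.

Z = μ_Z + z·standard deviation of Z = 232 + 2.96·72 = 445.12.

Z = 445.12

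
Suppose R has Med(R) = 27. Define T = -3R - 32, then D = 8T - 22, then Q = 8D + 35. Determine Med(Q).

Med(Q) = -7373

Med(T) = (-3)·27 + (-32) = -113.
Med(D) = 8·(-113) + (-22) = -926.
Med(Q) = 8·(-926) + 35 = -7373.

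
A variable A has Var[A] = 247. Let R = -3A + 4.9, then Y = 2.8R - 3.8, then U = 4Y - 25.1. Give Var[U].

Var[R] = (-3)²·247 = 2223.
Var[Y] = 2.8²·2223 = 17428.32.
Var[U] = 4²·17428.32 = 278853.12.

Var[U] = 278853.12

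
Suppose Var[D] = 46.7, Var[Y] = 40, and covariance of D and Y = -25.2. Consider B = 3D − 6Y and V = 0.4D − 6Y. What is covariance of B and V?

covariance of B and V = 2010.12

By bilinearity, covariance of B and V = ac·Var[D] + bd·Var[Y] + (ad+bc)·covariance of D and Y, with a=3, b=-6, c=0.4, d=-6.
ac·Var[D] = 3·0.4·46.7 = 56.04
bd·Var[Y] = (-6)·(-6)·40 = 1440
(ad+bc)·covariance of D and Y = (-20.4)·(-25.2) = 514.08
covariance of B and V = 56.04 + 1440 + 514.08 = 2010.12.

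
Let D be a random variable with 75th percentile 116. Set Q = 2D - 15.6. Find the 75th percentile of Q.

Since a = 2 > 0 the transformation is increasing, so the 75th percentile of Q = a·(P_{75} of D) + b = 2·116 + (-15.6) = 216.4.

75th percentile of Q = 216.4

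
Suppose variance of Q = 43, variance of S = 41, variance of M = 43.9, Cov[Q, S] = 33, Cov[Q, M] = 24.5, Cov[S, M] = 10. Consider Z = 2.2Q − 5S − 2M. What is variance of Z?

variance of Z = 667.12

variance of Z = a²·variance of Q + b²·variance of S + c²·variance of M + 2ab·Cov[Q, S] + 2ac·Cov[Q, M] + 2bc·Cov[S, M], with a = 2.2, b = -5, c = -2.
= 208.12 + 1025 + 175.6 + (-726) + (-215.6) + 200
= 667.12.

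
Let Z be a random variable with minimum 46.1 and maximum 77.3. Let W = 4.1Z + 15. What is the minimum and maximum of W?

a = 4.1 > 0, so min(W) = a·min(Z)+b = 4.1·46.1 + 15 = 204.01 and max(W) = 4.1·77.3 + 15 = 331.93.

min(W) = 204.01, max(W) = 331.93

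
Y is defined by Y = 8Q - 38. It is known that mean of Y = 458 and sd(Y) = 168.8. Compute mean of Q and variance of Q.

mean of Q = 62, variance of Q = 445.21

From Y = 8Q - 38: mean of Y = a·mean of Q + b, so mean of Q = (mean of Y − b)/a = (458 − (-38))/8 = 62.
variance of Y = 168.8² = 28493.44.
variance of Y = a²·variance of Q, so variance of Q = 28493.44/8² = 445.21.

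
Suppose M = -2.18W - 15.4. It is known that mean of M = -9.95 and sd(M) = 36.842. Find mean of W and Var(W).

mean of W = -2.5, Var(W) = 285.61

From M = -2.18W - 15.4: mean of M = a·mean of W + b, so mean of W = (mean of M − b)/a = (-9.95 − (-15.4))/(-2.18) = -2.5.
Var(M) = 36.842² = 1357.332964.
Var(M) = a²·Var(W), so Var(W) = 1357.332964/(-2.18)² = 285.61.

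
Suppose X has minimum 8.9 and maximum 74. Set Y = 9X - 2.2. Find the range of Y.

Range of X = 74 − 8.9 = 65.1.
Range(Y) = |a|·Range(X) = |9|·65.1 = 585.9.

Range(Y) = 585.9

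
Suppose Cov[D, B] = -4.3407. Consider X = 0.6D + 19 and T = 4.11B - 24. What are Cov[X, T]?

Cov[X, T] = -10.7041662

Cov[X, T] = a·c·Cov[D, B] = 0.6·4.11·(-4.3407) = -10.7041662. Additive constants drop out.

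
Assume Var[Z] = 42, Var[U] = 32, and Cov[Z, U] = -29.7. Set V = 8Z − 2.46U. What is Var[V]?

Var[V] = a²·Var[Z] + b²·Var[U] + 2ab·Cov[Z, U] with a = 8, b = -2.46.
= 8²·42 + (-2.46)²·32 + 2·8·(-2.46)·(-29.7)
= 2688 + 193.6512 + 1168.992 = 4050.6432.

Var[V] = 4050.6432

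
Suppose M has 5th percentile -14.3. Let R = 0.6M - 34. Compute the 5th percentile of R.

Since a = 0.6 > 0 the transformation is increasing, so the 5th percentile of R = a·(P_{5} of M) + b = 0.6·(-14.3) + (-34) = -42.58.

5th percentile of R = -42.58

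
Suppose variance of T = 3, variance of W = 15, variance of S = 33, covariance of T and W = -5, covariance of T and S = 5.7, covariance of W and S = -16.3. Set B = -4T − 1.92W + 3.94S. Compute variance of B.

variance of B = a²·variance of T + b²·variance of W + c²·variance of S + 2ab·covariance of T and W + 2ac·covariance of T and S + 2bc·covariance of W and S, with a = -4, b = -1.92, c = 3.94.
= 48 + 55.296 + 512.2788 + (-76.8) + (-179.664) + 246.61248
= 605.72328.

variance of B = 605.72328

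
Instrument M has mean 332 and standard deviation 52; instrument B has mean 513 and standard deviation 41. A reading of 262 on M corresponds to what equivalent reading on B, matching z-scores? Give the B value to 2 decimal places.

z = (262 − 332)/52 ≈ -1.3462.
B = 513 + z·41 = 513 + (262 − 332)·41/52 ≈ 457.81.

B = 457.81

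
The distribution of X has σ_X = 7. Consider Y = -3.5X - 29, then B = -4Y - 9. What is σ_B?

σ_B = 98

σ_Y = |-3.5|·7 = 24.5.
σ_B = |-4|·24.5 = 98.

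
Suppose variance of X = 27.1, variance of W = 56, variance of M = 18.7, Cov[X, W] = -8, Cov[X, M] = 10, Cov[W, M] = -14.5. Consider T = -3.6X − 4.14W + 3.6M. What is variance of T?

variance of T = a²·variance of X + b²·variance of W + c²·variance of M + 2ab·Cov[X, W] + 2ac·Cov[X, M] + 2bc·Cov[W, M], with a = -3.6, b = -4.14, c = 3.6.
= 351.216 + 959.8176 + 242.352 + (-238.464) + (-259.2) + 432.216
= 1487.9376.

variance of T = 1487.9376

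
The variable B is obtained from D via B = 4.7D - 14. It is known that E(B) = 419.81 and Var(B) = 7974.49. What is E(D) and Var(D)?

E(D) = 92.3, Var(D) = 361

From B = 4.7D - 14: E(B) = a·E(D) + b, so E(D) = (E(B) − b)/a = (419.81 − (-14))/4.7 = 92.3.
Var(B) = a²·Var(D), so Var(D) = 7974.49/4.7² = 361.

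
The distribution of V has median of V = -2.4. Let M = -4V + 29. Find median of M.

A linear map preserves order up to sign, so median of M = a·median of V + b = (-4)·(-2.4) + 29 = 38.6.

median of M = 38.6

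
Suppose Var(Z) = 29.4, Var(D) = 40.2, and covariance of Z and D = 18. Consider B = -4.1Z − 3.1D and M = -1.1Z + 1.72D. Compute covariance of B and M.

By bilinearity, covariance of B and M = ac·Var(Z) + bd·Var(D) + (ad+bc)·covariance of Z and D, with a=-4.1, b=-3.1, c=-1.1, d=1.72.
ac·Var(Z) = (-4.1)·(-1.1)·29.4 = 132.594
bd·Var(D) = (-3.1)·1.72·40.2 = -214.3464
(ad+bc)·covariance of Z and D = (-3.642)·18 = -65.556
covariance of B and M = 132.594 + (-214.3464) + (-65.556) = -147.3084.

covariance of B and M = -147.3084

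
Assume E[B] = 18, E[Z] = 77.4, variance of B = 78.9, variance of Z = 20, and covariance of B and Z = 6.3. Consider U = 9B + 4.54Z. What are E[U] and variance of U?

E[U] = 513.396, variance of U = 7317.968

E[U] = 9·E[B] + 4.54·E[Z] = 9·18 + 4.54·77.4 = 513.396.
variance of U = a²·variance of B + b²·variance of Z + 2ab·covariance of B and Z with a = 9, b = 4.54.
= 9²·78.9 + 4.54²·20 + 2·9·4.54·6.3
= 6390.9 + 412.232 + 514.836 = 7317.968.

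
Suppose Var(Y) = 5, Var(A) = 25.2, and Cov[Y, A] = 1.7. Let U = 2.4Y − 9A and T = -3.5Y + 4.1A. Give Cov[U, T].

Cov[U, T] = -901.602

By bilinearity, Cov[U, T] = ac·Var(Y) + bd·Var(A) + (ad+bc)·Cov[Y, A], with a=2.4, b=-9, c=-3.5, d=4.1.
ac·Var(Y) = 2.4·(-3.5)·5 = -42
bd·Var(A) = (-9)·4.1·25.2 = -929.88
(ad+bc)·Cov[Y, A] = (41.34)·1.7 = 70.278
Cov[U, T] = -42 + (-929.88) + 70.278 = -901.602.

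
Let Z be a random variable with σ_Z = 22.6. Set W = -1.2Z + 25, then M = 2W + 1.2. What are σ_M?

σ_W = |-1.2|·22.6 = 27.12.
σ_M = |2|·27.12 = 54.24.

σ_M = 54.24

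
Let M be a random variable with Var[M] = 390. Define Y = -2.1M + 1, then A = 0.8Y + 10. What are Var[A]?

Var[Y] = (-2.1)²·390 = 1719.9.
Var[A] = 0.8²·1719.9 = 1100.736.

Var[A] = 1100.736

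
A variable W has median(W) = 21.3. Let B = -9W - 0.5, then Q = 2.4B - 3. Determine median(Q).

median(B) = (-9)·21.3 + (-0.5) = -192.2.
median(Q) = 2.4·(-192.2) + (-3) = -464.28.

median(Q) = -464.28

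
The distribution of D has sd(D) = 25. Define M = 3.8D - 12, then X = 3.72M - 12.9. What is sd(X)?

sd(M) = |3.8|·25 = 95.
sd(X) = |3.72|·95 = 353.4.

sd(X) = 353.4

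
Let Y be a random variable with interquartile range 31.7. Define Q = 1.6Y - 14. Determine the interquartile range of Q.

IQR(Q) = 50.72

Under Q = aY + b, IQR(Q) = |a|·IQR(Y) = |1.6|·31.7 = 50.72 (shifts cancel; spread scales by |a|).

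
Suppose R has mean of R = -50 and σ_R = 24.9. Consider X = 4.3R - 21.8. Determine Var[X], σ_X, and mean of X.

X = 4.3R - 21.8 is linear with a = 4.3, b = -21.8.
Var[R] = 24.9² = 620.01.
Var[X] = a²·Var[R] = 4.3²·620.01 = 11463.9849 (the additive constant -21.8 does not affect variance).
σ_X = |a|·σ_R = |4.3|·24.9 = 107.07.
mean of X = a·mean of R + b = 4.3·(-50) + (-21.8) = -236.8.

Var[X] = 11463.9849, σ_X = 107.07, mean of X = -236.8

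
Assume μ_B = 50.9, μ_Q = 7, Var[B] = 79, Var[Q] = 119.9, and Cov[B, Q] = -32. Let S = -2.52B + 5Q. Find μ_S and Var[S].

μ_S = (-2.52)·μ_B + 5·μ_Q = (-2.52)·50.9 + 5·7 = -93.268.
Var[S] = a²·Var[B] + b²·Var[Q] + 2ab·Cov[B, Q] with a = -2.52, b = 5.
= (-2.52)²·79 + 5²·119.9 + 2·(-2.52)·5·(-32)
= 501.6816 + 2997.5 + 806.4 = 4305.5816.

μ_S = -93.268, Var[S] = 4305.5816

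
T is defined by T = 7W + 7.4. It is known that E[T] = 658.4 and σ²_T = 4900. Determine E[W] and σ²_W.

From T = 7W + 7.4: E[T] = a·E[W] + b, so E[W] = (E[T] − b)/a = (658.4 − 7.4)/7 = 93.
σ²_T = a²·σ²_W, so σ²_W = 4900/7² = 100.

E[W] = 93, σ²_W = 100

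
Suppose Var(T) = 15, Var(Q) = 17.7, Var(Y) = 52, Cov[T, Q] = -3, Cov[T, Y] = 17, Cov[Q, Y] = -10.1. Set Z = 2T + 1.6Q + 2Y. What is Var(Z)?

Var(Z) = 365.472

Var(Z) = a²·Var(T) + b²·Var(Q) + c²·Var(Y) + 2ab·Cov[T, Q] + 2ac·Cov[T, Y] + 2bc·Cov[Q, Y], with a = 2, b = 1.6, c = 2.
= 60 + 45.312 + 208 + (-19.2) + 136 + (-64.64)
= 365.472.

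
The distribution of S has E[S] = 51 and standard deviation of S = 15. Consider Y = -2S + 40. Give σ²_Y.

Y = -2S + 40 is linear with a = -2, b = 40.
σ²_S = 15² = 225.
σ²_Y = a²·σ²_S = (-2)²·225 = 900 (the additive constant 40 does not affect variance).

σ²_Y = 900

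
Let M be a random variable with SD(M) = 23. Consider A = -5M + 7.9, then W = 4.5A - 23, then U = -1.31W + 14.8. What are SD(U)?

SD(A) = |-5|·23 = 115.
SD(W) = |4.5|·115 = 517.5.
SD(U) = |-1.31|·517.5 = 677.925.

SD(U) = 677.925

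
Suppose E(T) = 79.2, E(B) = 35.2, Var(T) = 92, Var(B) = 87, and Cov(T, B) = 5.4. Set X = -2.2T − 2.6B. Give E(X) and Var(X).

E(X) = -265.76, Var(X) = 1095.176

E(X) = (-2.2)·E(T) + (-2.6)·E(B) = (-2.2)·79.2 + (-2.6)·35.2 = -265.76.
Var(X) = a²·Var(T) + b²·Var(B) + 2ab·Cov(T, B) with a = -2.2, b = -2.6.
= (-2.2)²·92 + (-2.6)²·87 + 2·(-2.2)·(-2.6)·5.4
= 445.28 + 588.12 + 61.776 = 1095.176.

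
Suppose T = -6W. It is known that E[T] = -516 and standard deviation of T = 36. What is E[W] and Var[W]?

E[W] = 86, Var[W] = 36

From T = -6W: E[T] = a·E[W] + b, so E[W] = (E[T] − b)/a = (-516 − 0)/(-6) = 86.
Var[T] = 36² = 1296.
Var[T] = a²·Var[W], so Var[W] = 1296/(-6)² = 36.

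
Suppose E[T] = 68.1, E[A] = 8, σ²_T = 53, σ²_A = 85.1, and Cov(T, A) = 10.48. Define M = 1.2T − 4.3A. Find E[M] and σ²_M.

E[M] = 47.32, σ²_M = 1541.6654

E[M] = 1.2·E[T] + (-4.3)·E[A] = 1.2·68.1 + (-4.3)·8 = 47.32.
σ²_M = a²·σ²_T + b²·σ²_A + 2ab·Cov(T, A) with a = 1.2, b = -4.3.
= 1.2²·53 + (-4.3)²·85.1 + 2·1.2·(-4.3)·10.48
= 76.32 + 1573.499 + (-108.1536) = 1541.6654.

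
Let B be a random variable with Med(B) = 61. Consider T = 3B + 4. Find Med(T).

Med(T) = 187

A linear map preserves order up to sign, so Med(T) = a·Med(B) + b = 3·61 + 4 = 187.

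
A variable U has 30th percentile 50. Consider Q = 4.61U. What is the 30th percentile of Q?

30th percentile of Q = 230.5

Since a = 4.61 > 0 the transformation is increasing, so the 30th percentile of Q = a·(P_{30} of U) + b = 4.61·50 = 230.5.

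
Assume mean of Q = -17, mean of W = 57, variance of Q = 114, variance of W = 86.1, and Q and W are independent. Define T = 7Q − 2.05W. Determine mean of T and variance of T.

mean of T = 7·mean of Q + (-2.05)·mean of W = 7·(-17) + (-2.05)·57 = -235.85.
variance of T = a²·variance of Q + b²·variance of W + 2ab·covariance of Q and W with a = 7, b = -2.05.
Independence gives covariance of Q and W = 0.
= 7²·114 + (-2.05)²·86.1 + 2·7·(-2.05)·0
= 5586 + 361.83525 + 0 = 5947.83525.

mean of T = -235.85, variance of T = 5947.83525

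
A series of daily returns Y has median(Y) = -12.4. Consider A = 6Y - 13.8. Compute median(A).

median(A) = -88.2

A linear map preserves order up to sign, so median(A) = a·median(Y) + b = 6·(-12.4) + (-13.8) = -88.2.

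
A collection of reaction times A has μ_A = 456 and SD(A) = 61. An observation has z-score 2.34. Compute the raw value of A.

A = 598.74

A = μ_A + z·SD(A) = 456 + 2.34·61 = 598.74.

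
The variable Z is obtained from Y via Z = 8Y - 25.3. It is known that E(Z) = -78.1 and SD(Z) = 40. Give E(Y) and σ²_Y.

E(Y) = -6.6, σ²_Y = 25

From Z = 8Y - 25.3: E(Z) = a·E(Y) + b, so E(Y) = (E(Z) − b)/a = (-78.1 − (-25.3))/8 = -6.6.
σ²_Z = 40² = 1600.
σ²_Z = a²·σ²_Y, so σ²_Y = 1600/8² = 25.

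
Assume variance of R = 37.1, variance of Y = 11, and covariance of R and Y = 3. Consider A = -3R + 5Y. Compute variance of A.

variance of A = a²·variance of R + b²·variance of Y + 2ab·covariance of R and Y with a = -3, b = 5.
= (-3)²·37.1 + 5²·11 + 2·(-3)·5·3
= 333.9 + 275 + (-90) = 518.9.

variance of A = 518.9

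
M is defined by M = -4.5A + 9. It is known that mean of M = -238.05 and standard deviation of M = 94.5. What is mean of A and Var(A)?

From M = -4.5A + 9: mean of M = a·mean of A + b, so mean of A = (mean of M − b)/a = (-238.05 − 9)/(-4.5) = 54.9.
Var(M) = 94.5² = 8930.25.
Var(M) = a²·Var(A), so Var(A) = 8930.25/(-4.5)² = 441.

mean of A = 54.9, Var(A) = 441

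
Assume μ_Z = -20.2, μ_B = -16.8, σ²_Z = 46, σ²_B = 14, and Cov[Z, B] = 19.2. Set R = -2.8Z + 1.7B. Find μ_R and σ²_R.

μ_R = 28, σ²_R = 218.316

μ_R = (-2.8)·μ_Z + 1.7·μ_B = (-2.8)·(-20.2) + 1.7·(-16.8) = 28.
σ²_R = a²·σ²_Z + b²·σ²_B + 2ab·Cov[Z, B] with a = -2.8, b = 1.7.
= (-2.8)²·46 + 1.7²·14 + 2·(-2.8)·1.7·19.2
= 360.64 + 40.46 + (-182.784) = 218.316.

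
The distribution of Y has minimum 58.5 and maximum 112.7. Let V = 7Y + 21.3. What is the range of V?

Range(V) = 379.4

Range of Y = 112.7 − 58.5 = 54.2.
Range(V) = |a|·Range(Y) = |7|·54.2 = 379.4.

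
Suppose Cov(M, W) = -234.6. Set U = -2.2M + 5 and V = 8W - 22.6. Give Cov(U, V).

Cov(U, V) = a·c·Cov(M, W) = (-2.2)·8·(-234.6) = 4128.96. Additive constants drop out.

Cov(U, V) = 4128.96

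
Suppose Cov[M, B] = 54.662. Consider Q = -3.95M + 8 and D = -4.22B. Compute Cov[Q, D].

Cov[Q, D] = 911.160878

Cov[Q, D] = a·c·Cov[M, B] = (-3.95)·(-4.22)·54.662 = 911.160878. Additive constants drop out.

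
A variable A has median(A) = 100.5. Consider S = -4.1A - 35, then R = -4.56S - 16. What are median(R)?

median(R) = 2022.548

median(S) = (-4.1)·100.5 + (-35) = -447.05.
median(R) = (-4.56)·(-447.05) + (-16) = 2022.548.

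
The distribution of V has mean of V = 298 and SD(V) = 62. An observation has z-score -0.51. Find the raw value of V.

V = 266.38

V = mean of V + z·SD(V) = 298 + (-0.51)·62 = 266.38.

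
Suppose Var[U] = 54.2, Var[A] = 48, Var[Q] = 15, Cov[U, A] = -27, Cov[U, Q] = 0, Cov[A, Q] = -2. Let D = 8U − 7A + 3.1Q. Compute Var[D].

Var[D] = a²·Var[U] + b²·Var[A] + c²·Var[Q] + 2ab·Cov[U, A] + 2ac·Cov[U, Q] + 2bc·Cov[A, Q], with a = 8, b = -7, c = 3.1.
= 3468.8 + 2352 + 144.15 + 3024 + 0 + 86.8
= 9075.75.

Var[D] = 9075.75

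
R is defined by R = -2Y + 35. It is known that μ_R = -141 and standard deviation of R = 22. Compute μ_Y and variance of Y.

From R = -2Y + 35: μ_R = a·μ_Y + b, so μ_Y = (μ_R − b)/a = (-141 − 35)/(-2) = 88.
variance of R = 22² = 484.
variance of R = a²·variance of Y, so variance of Y = 484/(-2)² = 121.

μ_Y = 88, variance of Y = 121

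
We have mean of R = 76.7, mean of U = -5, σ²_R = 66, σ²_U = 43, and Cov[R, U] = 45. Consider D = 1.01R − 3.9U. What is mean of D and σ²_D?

mean of D = 96.967, σ²_D = 366.8466

mean of D = 1.01·mean of R + (-3.9)·mean of U = 1.01·76.7 + (-3.9)·(-5) = 96.967.
σ²_D = a²·σ²_R + b²·σ²_U + 2ab·Cov[R, U] with a = 1.01, b = -3.9.
= 1.01²·66 + (-3.9)²·43 + 2·1.01·(-3.9)·45
= 67.3266 + 654.03 + (-354.51) = 366.8466.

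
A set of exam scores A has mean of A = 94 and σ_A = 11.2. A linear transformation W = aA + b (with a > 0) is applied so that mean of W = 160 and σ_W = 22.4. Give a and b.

σ_W = a·σ_A (a > 0), so a = 22.4/11.2 = 2.
mean of W = a·mean of A + b, so b = 160 − 2·94 = -28.

a = 2, b = -28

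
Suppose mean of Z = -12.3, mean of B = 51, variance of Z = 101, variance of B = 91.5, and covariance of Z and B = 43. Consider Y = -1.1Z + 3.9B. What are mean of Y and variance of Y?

mean of Y = (-1.1)·mean of Z + 3.9·mean of B = (-1.1)·(-12.3) + 3.9·51 = 212.43.
variance of Y = a²·variance of Z + b²·variance of B + 2ab·covariance of Z and B with a = -1.1, b = 3.9.
= (-1.1)²·101 + 3.9²·91.5 + 2·(-1.1)·3.9·43
= 122.21 + 1391.715 + (-368.94) = 1144.985.

mean of Y = 212.43, variance of Y = 1144.985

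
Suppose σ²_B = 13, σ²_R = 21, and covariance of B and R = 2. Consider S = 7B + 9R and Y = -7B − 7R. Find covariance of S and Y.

covariance of S and Y = -2184

By bilinearity, covariance of S and Y = ac·σ²_B + bd·σ²_R + (ad+bc)·covariance of B and R, with a=7, b=9, c=-7, d=-7.
ac·σ²_B = 7·(-7)·13 = -637
bd·σ²_R = 9·(-7)·21 = -1323
(ad+bc)·covariance of B and R = (-112)·2 = -224
covariance of S and Y = -637 + (-1323) + (-224) = -2184.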